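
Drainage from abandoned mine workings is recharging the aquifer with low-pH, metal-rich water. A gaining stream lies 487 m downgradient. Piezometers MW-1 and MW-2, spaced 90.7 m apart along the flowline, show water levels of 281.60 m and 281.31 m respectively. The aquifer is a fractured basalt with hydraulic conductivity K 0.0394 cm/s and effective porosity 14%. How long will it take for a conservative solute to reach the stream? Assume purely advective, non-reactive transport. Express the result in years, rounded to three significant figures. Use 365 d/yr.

1.72 years

Hydraulic gradient i = (281.60 − 281.31) / 90.7 = 0.29 / 90.7 = 0.003197
K = 0.0394 cm/s × 864 = 34.04 m/d
q = Ki = 34.04 × 0.003197 = 0.1088 m/d
v = Ki/n = 34.04·0.003197/0.14 = 0.7775 m/d
t = L / v = 487 / 0.7775 = 626.4 d
   = 626.4 / 365 = 1.72 yr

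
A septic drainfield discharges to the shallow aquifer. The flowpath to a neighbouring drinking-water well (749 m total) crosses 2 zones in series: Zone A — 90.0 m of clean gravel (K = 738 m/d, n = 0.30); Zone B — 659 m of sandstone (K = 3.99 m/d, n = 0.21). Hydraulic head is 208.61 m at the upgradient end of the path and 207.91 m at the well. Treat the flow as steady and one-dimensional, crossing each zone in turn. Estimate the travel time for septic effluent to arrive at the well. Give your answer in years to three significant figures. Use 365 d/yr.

107 years

Total head drop ΔH = 208.61 − 207.91 = 0.70 m
Steady 1-D flow in series ⇒ the Darcy flux q is identical in every zone and the zone head losses add (resistances L/K in series).
Σ(L/K) = 90.0/738 + 659/3.99 = 0.1220 + 165.2 = 165.3 d
q = ΔH / Σ(L/K) = 0.70 / 165.3 = 0.004235 m/d (same in every zone)
Zone A: v = q/n = 0.004235/0.30 = 0.01412 m/d → t_A = 90.0/0.01412 = 6375 d
Zone B: v = q/n = 0.004235/0.21 = 0.02017 m/d → t_B = 659/0.02017 = 32680 d
Total t = 6375 + 32680 = 39050 d
   = 39050 / 365 = 107 yr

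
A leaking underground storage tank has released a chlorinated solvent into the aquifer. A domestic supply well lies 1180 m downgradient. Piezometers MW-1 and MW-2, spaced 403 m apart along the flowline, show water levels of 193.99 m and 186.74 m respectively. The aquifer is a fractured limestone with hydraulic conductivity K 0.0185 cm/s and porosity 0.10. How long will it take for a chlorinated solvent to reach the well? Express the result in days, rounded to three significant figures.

Hydraulic gradient i = (193.99 − 186.74) / 403 = 7.25 / 403 = 0.01799
K = 0.0185 cm/s × 864 = 15.98 m/d
q = Ki = 15.98 × 0.01799 = 0.2876 m/d
v = Ki/n = 15.98·0.01799/0.10 = 2.876 m/d
t = L / v = 1180 / 2.876 = 410.4 d

410 days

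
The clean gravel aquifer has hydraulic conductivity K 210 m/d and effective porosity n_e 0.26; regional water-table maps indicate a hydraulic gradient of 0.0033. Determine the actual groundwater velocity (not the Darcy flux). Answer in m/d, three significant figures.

2.67 m/d

Specific discharge q = 210 × 0.0033 = 0.6930 m/d
Average linear velocity = 0.6930 / 0.26 = 2.665 m/d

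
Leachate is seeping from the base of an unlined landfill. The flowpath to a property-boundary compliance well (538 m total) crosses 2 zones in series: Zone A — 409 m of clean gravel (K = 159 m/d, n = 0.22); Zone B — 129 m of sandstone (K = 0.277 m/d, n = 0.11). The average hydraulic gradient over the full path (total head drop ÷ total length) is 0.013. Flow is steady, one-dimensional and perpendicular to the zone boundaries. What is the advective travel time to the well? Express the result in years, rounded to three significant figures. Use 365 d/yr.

19.1 years

For zones in series the flux q is common to all zones; the equivalent conductivity is the harmonic (thickness-weighted) mean, K_eq = L_total / Σ(L_j/K_j).
Σ(L/K) = 409/159 + 129/0.277 = 2.572 + 465.7 = 468.3 d
K_eq = L_total / Σ(L/K) = 538 / 468.3 = 1.149 m/d
q = K_eq · i = 1.149 × 0.013 = 0.01494 m/d (same in every zone)
Zone A: v = q/n = 0.01494/0.22 = 0.06789 m/d → t_A = 409/0.06789 = 6025 d
Zone B: v = q/n = 0.01494/0.11 = 0.1358 m/d → t_B = 129/0.1358 = 950.1 d
Total t = 6025 + 950.1 = 6975 d
   = 6975 / 365 = 19.1 yr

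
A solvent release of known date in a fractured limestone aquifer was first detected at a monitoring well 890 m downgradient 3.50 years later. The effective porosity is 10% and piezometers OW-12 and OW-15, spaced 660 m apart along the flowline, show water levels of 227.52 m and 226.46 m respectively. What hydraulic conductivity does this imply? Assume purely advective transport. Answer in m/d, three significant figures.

43.4 m/d

Hydraulic gradient i = (227.52 − 226.46) / 660 = 1.06 / 660 = 0.001606
t = 3.50 years = 1278 d
v = L / t = 890 / 1278 = 0.6967 m/d
K = v · n / i = 0.6967 × 0.10 / 0.001606 = 43.4 m/d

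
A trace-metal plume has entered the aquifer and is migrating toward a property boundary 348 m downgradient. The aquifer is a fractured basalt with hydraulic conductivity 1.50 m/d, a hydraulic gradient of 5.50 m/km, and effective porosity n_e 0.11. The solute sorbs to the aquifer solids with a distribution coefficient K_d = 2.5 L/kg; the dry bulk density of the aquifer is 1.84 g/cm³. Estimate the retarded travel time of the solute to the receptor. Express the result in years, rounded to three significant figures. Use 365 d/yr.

544 years

Darcy flux q = K·i = 1.50 × 0.0055 = 0.008250 m/d
v_s = q/n_e = 0.008250/0.11 = 0.07500 m/d
Retardation R = 1 + ρ_b·K_d/n = 1 + 1.84×2.5/0.11 = 42.82
Contaminant velocity v_c = v/R = 0.07500/42.82 = 0.001752 m/d
t = L/v_c = 348/0.001752 = 198700 d
   = 198700/365 = 544 yr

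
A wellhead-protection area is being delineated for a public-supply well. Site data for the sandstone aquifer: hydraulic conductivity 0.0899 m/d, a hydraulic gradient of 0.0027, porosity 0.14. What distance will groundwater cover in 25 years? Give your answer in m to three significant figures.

Darcy flux q = K·i = 0.0899 × 0.0027 = 2.427e-4 m/d
Seepage velocity v = q / n = 2.427e-4 / 0.14 = 0.001734 m/d
T = 25 yr × 365 = 9125 d
L = v × T = 0.001734 × 9125 = 15.82 m

15.8 m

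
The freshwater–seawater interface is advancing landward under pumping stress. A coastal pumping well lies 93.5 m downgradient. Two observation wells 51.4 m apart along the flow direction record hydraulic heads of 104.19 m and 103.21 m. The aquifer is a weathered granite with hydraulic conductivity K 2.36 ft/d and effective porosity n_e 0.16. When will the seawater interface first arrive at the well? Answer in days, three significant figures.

1090 days

Hydraulic gradient i = (104.19 − 103.21) / 51.4 = 0.98 / 51.4 = 0.01907
K = 2.36 ft/d × 0.3048 = 0.7193 m/d
q = Ki = 0.7193 × 0.01907 = 0.01371 m/d
Average linear velocity = 0.01371 / 0.16 = 0.08572 m/d
t = L / v = 93.5 / 0.08572 = 1091 d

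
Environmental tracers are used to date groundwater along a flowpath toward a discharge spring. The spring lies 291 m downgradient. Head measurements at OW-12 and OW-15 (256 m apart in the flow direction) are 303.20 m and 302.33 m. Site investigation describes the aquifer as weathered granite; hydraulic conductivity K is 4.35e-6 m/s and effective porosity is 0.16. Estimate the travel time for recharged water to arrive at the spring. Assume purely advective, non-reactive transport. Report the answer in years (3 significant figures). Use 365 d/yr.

99.9 years

Hydraulic gradient i = (303.20 − 302.33) / 256 = 0.87 / 256 = 0.003398
K = 4.35e-6 m/s × 86400 s/d = 0.3758 m/d
Specific discharge q = 0.3758 × 0.003398 = 0.001277 m/d
v_s = q/n_e = 0.001277/0.16 = 0.007983 m/d
t = L / v = 291 / 0.007983 = 36450 d
   = 36450 / 365 = 99.9 yr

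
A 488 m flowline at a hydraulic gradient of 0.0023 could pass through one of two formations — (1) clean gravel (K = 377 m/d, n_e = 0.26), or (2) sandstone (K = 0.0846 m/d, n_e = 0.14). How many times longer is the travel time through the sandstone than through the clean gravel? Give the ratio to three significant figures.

2400

Unit 1 (clean gravel): v = 377×0.0023/0.26 = 3.335 m/d, t = 488/3.335 = 146.3 d
Unit 2 (sandstone): v = 0.0846×0.0023/0.14 = 0.001390 m/d, t = 488/0.001390 = 351100 d
t(sandstone) / t(clean gravel) = 351100/146.3 = 2400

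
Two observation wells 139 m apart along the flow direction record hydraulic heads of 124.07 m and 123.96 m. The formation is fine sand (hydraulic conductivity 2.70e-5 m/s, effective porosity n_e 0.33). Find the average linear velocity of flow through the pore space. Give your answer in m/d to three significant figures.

0.00559 m/d

Hydraulic gradient i = (124.07 − 123.96) / 139 = 0.11 / 139 = 7.914e-4
K = 2.70e-5 m/s × 86400 s/d = 2.333 m/d
q = Ki = 2.333 × 7.914e-4 = 0.001846 m/d
Average linear velocity = 0.001846 / 0.33 = 0.005594 m/d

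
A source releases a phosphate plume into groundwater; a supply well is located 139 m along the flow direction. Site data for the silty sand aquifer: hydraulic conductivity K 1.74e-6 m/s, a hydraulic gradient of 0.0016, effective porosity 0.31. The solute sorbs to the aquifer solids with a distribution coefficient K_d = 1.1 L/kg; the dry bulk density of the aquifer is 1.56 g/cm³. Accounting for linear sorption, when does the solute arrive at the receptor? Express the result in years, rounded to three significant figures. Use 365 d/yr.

K = 1.74e-6 m/s × 86400 s/d = 0.1503 m/d
Specific discharge q = 0.1503 × 0.0016 = 2.405e-4 m/d
v_s = q/n_e = 2.405e-4/0.31 = 7.759e-4 m/d
Retardation R = 1 + ρ_b·K_d/n = 1 + 1.56×1.1/0.31 = 6.535
Contaminant velocity v_c = v/R = 7.759e-4/6.535 = 1.187e-4 m/d
t = L/v_c = 139/1.187e-4 = 1.171e6 d
   = 1.171e6/365 = 3210 yr

3210 years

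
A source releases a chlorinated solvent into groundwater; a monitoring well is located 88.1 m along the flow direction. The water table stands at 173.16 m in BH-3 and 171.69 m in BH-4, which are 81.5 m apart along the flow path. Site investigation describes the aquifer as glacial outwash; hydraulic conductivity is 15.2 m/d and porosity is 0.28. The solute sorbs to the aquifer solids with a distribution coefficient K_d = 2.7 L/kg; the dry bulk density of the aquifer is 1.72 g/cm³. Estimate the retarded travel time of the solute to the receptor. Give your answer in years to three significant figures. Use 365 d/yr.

4.34 years

Hydraulic gradient i = (173.16 − 171.69) / 81.5 = 1.47 / 81.5 = 0.01804
Specific discharge q = 15.2 × 0.01804 = 0.2742 m/d
v_s = q/n_e = 0.2742/0.28 = 0.9791 m/d
Retardation R = 1 + ρ_b·K_d/n = 1 + 1.72×2.7/0.28 = 17.59
Contaminant velocity v_c = v/R = 0.9791/17.59 = 0.05568 m/d
t = L/v_c = 88.1/0.05568 = 1582 d
   = 1582/365 = 4.34 yr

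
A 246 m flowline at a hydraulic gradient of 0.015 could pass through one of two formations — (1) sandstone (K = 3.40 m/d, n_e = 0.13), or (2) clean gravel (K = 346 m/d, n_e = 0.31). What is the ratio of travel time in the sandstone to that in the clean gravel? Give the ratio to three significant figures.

Unit 1 (sandstone): v = 3.40×0.015/0.13 = 0.3923 m/d, t = 246/0.3923 = 627.1 d
Unit 2 (clean gravel): v = 346×0.015/0.31 = 16.74 m/d, t = 246/16.74 = 14.69 d
t(sandstone) / t(clean gravel) = 627.1/14.69 = 42.7

42.7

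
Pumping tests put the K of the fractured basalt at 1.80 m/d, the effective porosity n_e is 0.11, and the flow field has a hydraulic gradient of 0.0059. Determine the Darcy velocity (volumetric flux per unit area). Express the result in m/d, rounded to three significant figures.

0.0106 m/d

Darcy flux q = K·i = 1.80 × 0.0059 = 0.01062 m/d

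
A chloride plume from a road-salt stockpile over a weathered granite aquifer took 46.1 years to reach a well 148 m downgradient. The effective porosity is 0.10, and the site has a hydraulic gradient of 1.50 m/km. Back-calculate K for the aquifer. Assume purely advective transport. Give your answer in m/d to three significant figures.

0.586 m/d

t = 46.1 years = 16830 d
v = L / t = 148 / 16830 = 0.008796 m/d
K = v · n / i = 0.008796 × 0.10 / 0.0015 = 0.586 m/d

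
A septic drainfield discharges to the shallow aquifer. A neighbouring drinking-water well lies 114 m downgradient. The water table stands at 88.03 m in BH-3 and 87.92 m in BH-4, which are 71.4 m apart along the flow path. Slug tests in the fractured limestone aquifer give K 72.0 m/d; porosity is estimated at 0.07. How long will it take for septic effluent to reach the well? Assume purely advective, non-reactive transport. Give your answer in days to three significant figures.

71.9 days

Hydraulic gradient i = (88.03 − 87.92) / 71.4 = 0.11 / 71.4 = 0.001541
Specific discharge q = 72.0 × 0.001541 = 0.1109 m/d
Seepage velocity v = q / n = 0.1109 / 0.07 = 1.585 m/d
t = L / v = 114 / 1.585 = 71.94 d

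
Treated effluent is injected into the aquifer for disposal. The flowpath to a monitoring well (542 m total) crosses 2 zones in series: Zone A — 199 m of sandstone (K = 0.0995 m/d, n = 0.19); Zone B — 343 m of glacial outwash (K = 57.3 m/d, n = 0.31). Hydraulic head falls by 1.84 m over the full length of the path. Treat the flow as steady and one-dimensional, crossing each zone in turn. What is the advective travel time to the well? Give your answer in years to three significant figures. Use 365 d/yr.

Continuity: the same q passes through each zone, so ΔH = q·Σ(L_j/K_j) — the zones act as resistances in series.
Σ(L/K) = 199/0.0995 + 343/57.3 = 2000 + 5.986 = 2006 d
q = ΔH / Σ(L/K) = 1.84 / 2006 = 9.173e-4 m/d (same in every zone)
Zone A: v = q/n = 9.173e-4/0.19 = 0.004828 m/d → t_A = 199/0.004828 = 41220 d
Zone B: v = q/n = 9.173e-4/0.31 = 0.002959 m/d → t_B = 343/0.002959 = 115900 d
Total t = 41220 + 115900 = 157100 d
   = 157100 / 365 = 431 yr

431 years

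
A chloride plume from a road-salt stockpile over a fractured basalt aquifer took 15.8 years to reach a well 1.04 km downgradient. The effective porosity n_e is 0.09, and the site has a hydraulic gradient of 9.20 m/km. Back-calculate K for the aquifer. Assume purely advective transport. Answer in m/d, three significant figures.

t = 15.8 years = 5767 d
L = 1.04 km = 1040 m
v = L / t = 1040 / 5767 = 0.1803 m/d
K = v · n / i = 0.1803 × 0.09 / 0.0092 = 1.76 m/d

1.76 m/d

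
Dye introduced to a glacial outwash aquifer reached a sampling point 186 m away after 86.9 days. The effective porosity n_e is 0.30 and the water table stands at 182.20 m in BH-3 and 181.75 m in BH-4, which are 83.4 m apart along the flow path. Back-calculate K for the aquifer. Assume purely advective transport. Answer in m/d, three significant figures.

Hydraulic gradient i = (182.20 − 181.75) / 83.4 = 0.45 / 83.4 = 0.005396
v = L / t = 186 / 86.9 = 2.140 m/d
K = v · n / i = 2.140 × 0.30 / 0.005396 = 119 m/d

119 m/d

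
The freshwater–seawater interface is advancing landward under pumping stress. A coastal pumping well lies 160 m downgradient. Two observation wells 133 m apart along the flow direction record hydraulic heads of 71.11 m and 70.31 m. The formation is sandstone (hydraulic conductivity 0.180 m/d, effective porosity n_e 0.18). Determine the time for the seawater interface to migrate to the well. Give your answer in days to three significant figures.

26600 days

Hydraulic gradient i = (71.11 − 70.31) / 133 = 0.80 / 133 = 0.006015
Specific discharge q = 0.180 × 0.006015 = 0.001083 m/d
v_s = q/n_e = 0.001083/0.18 = 0.006015 m/d
t = L / v = 160 / 0.006015 = 26600 d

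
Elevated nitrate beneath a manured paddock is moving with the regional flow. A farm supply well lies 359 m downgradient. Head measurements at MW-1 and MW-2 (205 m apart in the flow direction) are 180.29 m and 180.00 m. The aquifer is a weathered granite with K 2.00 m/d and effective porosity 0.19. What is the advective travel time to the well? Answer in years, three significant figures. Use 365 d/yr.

Hydraulic gradient i = (180.29 − 180.00) / 205 = 0.29 / 205 = 0.001415
Darcy flux q = K·i = 2.00 × 0.001415 = 0.002829 m/d
v_s = q/n_e = 0.002829/0.19 = 0.01489 m/d
t = L / v = 359 / 0.01489 = 24110 d
   = 24110 / 365 = 66.1 yr

66.1 years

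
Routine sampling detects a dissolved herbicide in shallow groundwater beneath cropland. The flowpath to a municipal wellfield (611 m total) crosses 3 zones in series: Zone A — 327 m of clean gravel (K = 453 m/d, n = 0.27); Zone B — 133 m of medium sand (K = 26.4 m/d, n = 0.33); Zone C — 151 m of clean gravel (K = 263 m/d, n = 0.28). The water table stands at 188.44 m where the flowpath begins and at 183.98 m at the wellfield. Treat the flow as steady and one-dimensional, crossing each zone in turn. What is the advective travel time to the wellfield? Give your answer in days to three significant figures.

248 days

Total head drop ΔH = 188.44 − 183.98 = 4.46 m
Steady 1-D flow in series ⇒ the Darcy flux q is identical in every zone and the zone head losses add (resistances L/K in series).
Σ(L/K) = 327/453 + 133/26.4 + 151/263 = 0.7219 + 5.038 + 0.5741 = 6.334 d
q = ΔH / Σ(L/K) = 4.46 / 6.334 = 0.7042 m/d (same in every zone)
Zone A: v = q/n = 0.7042/0.27 = 2.608 m/d → t_A = 327/2.608 = 125.4 d
Zone B: v = q/n = 0.7042/0.33 = 2.134 m/d → t_B = 133/2.134 = 62.33 d
Zone C: v = q/n = 0.7042/0.28 = 2.515 m/d → t_C = 151/2.515 = 60.04 d
Total t = 125.4 + 62.33 + 60.04 = 247.8 d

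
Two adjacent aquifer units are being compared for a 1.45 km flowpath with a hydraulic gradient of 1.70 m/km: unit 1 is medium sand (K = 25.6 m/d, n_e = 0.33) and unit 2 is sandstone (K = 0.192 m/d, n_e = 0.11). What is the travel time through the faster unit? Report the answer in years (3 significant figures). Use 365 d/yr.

Unit 1 (medium sand): v = 25.6×0.0017/0.33 = 0.1319 m/d, t = 1450/0.1319 = 10990 d
Unit 2 (sandstone): v = 0.192×0.0017/0.11 = 0.002967 m/d, t = 1450/0.002967 = 488700 d
Faster: 10990 d / 365 = 30.1 yr

30.1 years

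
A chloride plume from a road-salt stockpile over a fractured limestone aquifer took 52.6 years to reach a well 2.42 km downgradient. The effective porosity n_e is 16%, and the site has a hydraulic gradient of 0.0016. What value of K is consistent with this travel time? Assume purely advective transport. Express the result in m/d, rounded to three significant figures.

12.6 m/d

t = 52.6 years = 19200 d
L = 2.42 km = 2420 m
v = L / t = 2420 / 19200 = 0.1260 m/d
K = v · n / i = 0.1260 × 0.16 / 0.0016 = 12.6 m/d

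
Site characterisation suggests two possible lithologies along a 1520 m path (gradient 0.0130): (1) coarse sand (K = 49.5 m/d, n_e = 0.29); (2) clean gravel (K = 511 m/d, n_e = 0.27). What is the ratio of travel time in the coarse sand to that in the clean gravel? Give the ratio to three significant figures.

Unit 1 (coarse sand): v = 49.5×0.013/0.29 = 2.219 m/d, t = 1520/2.219 = 685.0 d
Unit 2 (clean gravel): v = 511×0.013/0.27 = 24.60 m/d, t = 1520/24.60 = 61.78 d
t(coarse sand) / t(clean gravel) = 685.0/61.78 = 11.1

11.1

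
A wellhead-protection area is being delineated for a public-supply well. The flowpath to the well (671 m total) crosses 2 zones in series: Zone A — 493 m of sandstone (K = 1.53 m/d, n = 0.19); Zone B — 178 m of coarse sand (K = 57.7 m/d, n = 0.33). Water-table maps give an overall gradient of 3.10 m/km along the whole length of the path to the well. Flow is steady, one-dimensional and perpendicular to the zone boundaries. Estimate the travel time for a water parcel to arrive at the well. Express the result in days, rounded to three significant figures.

23800 days

For zones in series the flux q is common to all zones; the equivalent conductivity is the harmonic (thickness-weighted) mean, K_eq = L_total / Σ(L_j/K_j).
Σ(L/K) = 493/1.53 + 178/57.7 = 322.2 + 3.085 = 325.3 d
K_eq = L_total / Σ(L/K) = 671 / 325.3 = 2.063 m/d
q = K_eq · i = 2.063 × 0.0031 = 0.006394 m/d (same in every zone)
Zone A: v = q/n = 0.006394/0.19 = 0.03365 m/d → t_A = 493/0.03365 = 14650 d
Zone B: v = q/n = 0.006394/0.33 = 0.01938 m/d → t_B = 178/0.01938 = 9186 d
Total t = 14650 + 9186 = 23840 d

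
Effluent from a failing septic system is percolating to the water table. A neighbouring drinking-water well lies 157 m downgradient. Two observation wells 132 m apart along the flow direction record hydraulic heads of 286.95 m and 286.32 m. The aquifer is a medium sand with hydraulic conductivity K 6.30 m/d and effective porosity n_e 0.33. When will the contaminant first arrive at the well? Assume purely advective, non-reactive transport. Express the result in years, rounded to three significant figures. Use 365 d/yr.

4.72 years

Hydraulic gradient i = (286.95 − 286.32) / 132 = 0.63 / 132 = 0.004773
Darcy flux q = K·i = 6.30 × 0.004773 = 0.03007 m/d
Average linear velocity = 0.03007 / 0.33 = 0.09112 m/d
t = L / v = 157 / 0.09112 = 1723 d
   = 1723 / 365 = 4.72 yr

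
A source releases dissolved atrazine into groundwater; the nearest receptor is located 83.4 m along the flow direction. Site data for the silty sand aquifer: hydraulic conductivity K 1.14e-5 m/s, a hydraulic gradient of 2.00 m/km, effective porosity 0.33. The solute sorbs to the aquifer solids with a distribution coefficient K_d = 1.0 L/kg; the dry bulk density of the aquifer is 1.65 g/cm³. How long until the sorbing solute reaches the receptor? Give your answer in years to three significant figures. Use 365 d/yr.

K = 1.14e-5 m/s × 86400 s/d = 0.9850 m/d
q = Ki = 0.9850 × 0.0020 = 0.001970 m/d
v = Ki/n = 0.9850·0.0020/0.33 = 0.005969 m/d
Retardation R = 1 + ρ_b·K_d/n = 1 + 1.65×1.0/0.33 = 6.000
Contaminant velocity v_c = v/R = 0.005969/6.000 = 9.949e-4 m/d
t = L/v_c = 83.4/9.949e-4 = 83830 d
   = 83830/365 = 230 yr

230 years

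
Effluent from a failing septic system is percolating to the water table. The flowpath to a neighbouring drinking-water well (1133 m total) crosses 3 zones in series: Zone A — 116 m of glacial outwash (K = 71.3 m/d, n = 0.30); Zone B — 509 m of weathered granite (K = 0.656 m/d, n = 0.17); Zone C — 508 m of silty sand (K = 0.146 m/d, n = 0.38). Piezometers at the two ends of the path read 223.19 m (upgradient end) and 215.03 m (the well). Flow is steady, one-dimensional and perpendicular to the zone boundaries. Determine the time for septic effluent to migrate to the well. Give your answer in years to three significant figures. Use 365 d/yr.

Total head drop ΔH = 223.19 − 215.03 = 8.16 m
Continuity: the same q passes through each zone, so ΔH = q·Σ(L_j/K_j) — the zones act as resistances in series.
Σ(L/K) = 116/71.3 + 509/0.656 + 508/0.146 = 1.627 + 775.9 + 3479 = 4257 d
q = ΔH / Σ(L/K) = 8.16 / 4257 = 0.001917 m/d (same in every zone)
Zone A: v = q/n = 0.001917/0.30 = 0.006389 m/d → t_A = 116/0.006389 = 18150 d
Zone B: v = q/n = 0.001917/0.17 = 0.01128 m/d → t_B = 509/0.01128 = 45140 d
Zone C: v = q/n = 0.001917/0.38 = 0.005044 m/d → t_C = 508/0.005044 = 100700 d
Total t = 18150 + 45140 + 100700 = 164000 d
   = 164000 / 365 = 449 yr

449 years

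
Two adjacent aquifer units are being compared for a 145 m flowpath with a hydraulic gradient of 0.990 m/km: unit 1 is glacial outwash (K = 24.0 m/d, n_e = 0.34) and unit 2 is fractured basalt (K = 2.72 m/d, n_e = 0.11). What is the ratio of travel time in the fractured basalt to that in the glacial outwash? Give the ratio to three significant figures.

2.85

Unit 1 (glacial outwash): v = 24.0×9.9e-4/0.34 = 0.06988 m/d, t = 145/0.06988 = 2075 d
Unit 2 (fractured basalt): v = 2.72×9.9e-4/0.11 = 0.02448 m/d, t = 145/0.02448 = 5923 d
t(fractured basalt) / t(glacial outwash) = 5923/2075 = 2.85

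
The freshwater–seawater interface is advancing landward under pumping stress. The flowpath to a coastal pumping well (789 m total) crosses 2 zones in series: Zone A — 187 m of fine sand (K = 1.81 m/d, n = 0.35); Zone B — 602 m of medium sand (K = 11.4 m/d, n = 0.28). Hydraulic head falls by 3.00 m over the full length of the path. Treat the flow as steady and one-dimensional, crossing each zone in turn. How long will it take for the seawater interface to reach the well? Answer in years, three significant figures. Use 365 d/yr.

33.4 years

Continuity: the same q passes through each zone, so ΔH = q·Σ(L_j/K_j) — the zones act as resistances in series.
Σ(L/K) = 187/1.81 + 602/11.4 = 103.3 + 52.81 = 156.1 d
q = ΔH / Σ(L/K) = 3.00 / 156.1 = 0.01922 m/d (same in every zone)
Zone A: v = q/n = 0.01922/0.35 = 0.05490 m/d → t_A = 187/0.05490 = 3406 d
Zone B: v = q/n = 0.01922/0.28 = 0.06863 m/d → t_B = 602/0.06863 = 8772 d
Total t = 3406 + 8772 = 12180 d
   = 12180 / 365 = 33.4 yr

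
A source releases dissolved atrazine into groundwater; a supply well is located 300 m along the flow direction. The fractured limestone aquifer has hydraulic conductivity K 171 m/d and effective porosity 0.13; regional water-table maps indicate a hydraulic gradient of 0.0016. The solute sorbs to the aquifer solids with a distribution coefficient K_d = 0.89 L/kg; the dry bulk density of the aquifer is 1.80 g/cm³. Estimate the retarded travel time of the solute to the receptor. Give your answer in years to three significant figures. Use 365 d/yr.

q = Ki = 171 × 0.0016 = 0.2736 m/d
Average linear velocity = 0.2736 / 0.13 = 2.105 m/d
Retardation R = 1 + ρ_b·K_d/n = 1 + 1.80×0.89/0.13 = 13.32
Contaminant velocity v_c = v/R = 2.105/13.32 = 0.1580 m/d
t = L/v_c = 300/0.1580 = 1899 d
   = 1899/365 = 5.20 yr

5.20 years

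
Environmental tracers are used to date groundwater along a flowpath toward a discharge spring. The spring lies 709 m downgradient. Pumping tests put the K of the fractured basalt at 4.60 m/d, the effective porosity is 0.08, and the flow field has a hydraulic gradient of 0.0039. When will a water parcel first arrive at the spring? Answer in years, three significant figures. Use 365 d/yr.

8.66 years

q = Ki = 4.60 × 0.0039 = 0.01794 m/d
Average linear velocity = 0.01794 / 0.08 = 0.2242 m/d
t = L / v = 709 / 0.2242 = 3162 d
   = 3162 / 365 = 8.66 yr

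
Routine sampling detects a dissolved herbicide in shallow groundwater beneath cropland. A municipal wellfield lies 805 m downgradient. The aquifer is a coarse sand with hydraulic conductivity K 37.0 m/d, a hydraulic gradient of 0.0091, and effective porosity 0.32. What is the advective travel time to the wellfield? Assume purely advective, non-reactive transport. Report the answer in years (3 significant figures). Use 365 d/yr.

2.10 years

Specific discharge q = 37.0 × 0.0091 = 0.3367 m/d
v = Ki/n = 37.0·0.0091/0.32 = 1.052 m/d
t = L / v = 805 / 1.052 = 765.1 d
   = 765.1 / 365 = 2.10 yr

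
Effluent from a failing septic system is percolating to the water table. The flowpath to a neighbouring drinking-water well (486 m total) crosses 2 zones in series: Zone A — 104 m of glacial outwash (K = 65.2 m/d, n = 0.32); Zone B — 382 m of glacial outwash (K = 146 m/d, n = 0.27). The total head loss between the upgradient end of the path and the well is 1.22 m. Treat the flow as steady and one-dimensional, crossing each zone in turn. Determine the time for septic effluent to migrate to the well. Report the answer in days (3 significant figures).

Steady 1-D flow in series ⇒ the Darcy flux q is identical in every zone and the zone head losses add (resistances L/K in series).
Σ(L/K) = 104/65.2 + 382/146 = 1.595 + 2.616 = 4.212 d
q = ΔH / Σ(L/K) = 1.22 / 4.212 = 0.2897 m/d (same in every zone)
Zone A: v = q/n = 0.2897/0.32 = 0.9053 m/d → t_A = 104/0.9053 = 114.9 d
Zone B: v = q/n = 0.2897/0.27 = 1.073 m/d → t_B = 382/1.073 = 356.0 d
Total t = 114.9 + 356.0 = 470.9 d

471 days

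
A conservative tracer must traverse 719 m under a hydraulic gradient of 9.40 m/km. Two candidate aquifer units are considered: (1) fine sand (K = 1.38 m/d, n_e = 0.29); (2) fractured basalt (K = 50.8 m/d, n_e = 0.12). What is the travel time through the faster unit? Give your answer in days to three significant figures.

Unit 1 (fine sand): v = 1.38×0.0094/0.29 = 0.04473 m/d, t = 719/0.04473 = 16070 d
Unit 2 (fractured basalt): v = 50.8×0.0094/0.12 = 3.979 m/d, t = 719/3.979 = 180.7 d
Faster unit: t = 181 d

181 days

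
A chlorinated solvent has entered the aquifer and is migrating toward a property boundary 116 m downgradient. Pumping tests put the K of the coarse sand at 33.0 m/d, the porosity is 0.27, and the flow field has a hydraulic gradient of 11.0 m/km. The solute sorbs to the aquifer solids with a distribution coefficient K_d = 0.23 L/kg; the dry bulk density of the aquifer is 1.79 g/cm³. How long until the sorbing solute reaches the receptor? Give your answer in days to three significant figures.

218 days

q = Ki = 33.0 × 0.011 = 0.3630 m/d
v_s = q/n_e = 0.3630/0.27 = 1.344 m/d
Retardation R = 1 + ρ_b·K_d/n = 1 + 1.79×0.23/0.27 = 2.525
Contaminant velocity v_c = v/R = 1.344/2.525 = 0.5325 m/d
t = L/v_c = 116/0.5325 = 217.8 d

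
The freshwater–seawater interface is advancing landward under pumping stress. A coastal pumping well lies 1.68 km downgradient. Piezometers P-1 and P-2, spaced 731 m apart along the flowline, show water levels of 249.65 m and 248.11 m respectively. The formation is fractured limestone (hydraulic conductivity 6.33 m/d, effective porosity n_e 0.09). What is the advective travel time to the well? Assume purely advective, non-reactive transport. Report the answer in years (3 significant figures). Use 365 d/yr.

Hydraulic gradient i = (249.65 − 248.11) / 731 = 1.54 / 731 = 0.002107
Specific discharge q = 6.33 × 0.002107 = 0.01334 m/d
v_s = q/n_e = 0.01334/0.09 = 0.1482 m/d
L = 1.68 km = 1680 m
t = L / v = 1680 / 0.1482 = 11340 d
   = 11340 / 365 = 31.1 yr

31.1 years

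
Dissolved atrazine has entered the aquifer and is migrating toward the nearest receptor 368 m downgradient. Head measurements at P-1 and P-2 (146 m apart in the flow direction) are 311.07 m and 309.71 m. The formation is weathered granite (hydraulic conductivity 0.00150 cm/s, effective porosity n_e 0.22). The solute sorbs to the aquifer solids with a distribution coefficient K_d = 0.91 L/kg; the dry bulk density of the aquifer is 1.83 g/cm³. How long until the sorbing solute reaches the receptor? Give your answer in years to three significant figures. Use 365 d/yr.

Hydraulic gradient i = (311.07 − 309.71) / 146 = 1.36 / 146 = 0.009315
K = 0.00150 cm/s × 864 = 1.296 m/d
Specific discharge q = 1.296 × 0.009315 = 0.01207 m/d
Seepage velocity v = q / n = 0.01207 / 0.22 = 0.05487 m/d
Retardation R = 1 + ρ_b·K_d/n = 1 + 1.83×0.91/0.22 = 8.570
Contaminant velocity v_c = v/R = 0.05487/8.570 = 0.006403 m/d
t = L/v_c = 368/0.006403 = 57470 d
   = 57470/365 = 157 yr

157 years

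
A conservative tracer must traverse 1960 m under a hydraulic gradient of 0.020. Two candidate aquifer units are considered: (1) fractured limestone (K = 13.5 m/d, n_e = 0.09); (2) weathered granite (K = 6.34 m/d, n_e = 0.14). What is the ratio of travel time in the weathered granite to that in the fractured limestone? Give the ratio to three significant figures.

3.31

Unit 1 (fractured limestone): v = 13.5×0.020/0.09 = 3.000 m/d, t = 1960/3.000 = 653.3 d
Unit 2 (weathered granite): v = 6.34×0.020/0.14 = 0.9057 m/d, t = 1960/0.9057 = 2164 d
t(weathered granite) / t(fractured limestone) = 2164/653.3 = 3.31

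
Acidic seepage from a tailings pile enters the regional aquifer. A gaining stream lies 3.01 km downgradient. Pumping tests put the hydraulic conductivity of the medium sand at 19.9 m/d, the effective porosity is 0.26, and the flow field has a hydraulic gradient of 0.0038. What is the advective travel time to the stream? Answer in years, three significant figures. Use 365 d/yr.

28.4 years

Darcy flux q = K·i = 19.9 × 0.0038 = 0.07562 m/d
Average linear velocity = 0.07562 / 0.26 = 0.2908 m/d
L = 3.01 km = 3010 m
t = L / v = 3010 / 0.2908 = 10350 d
   = 10350 / 365 = 28.4 yr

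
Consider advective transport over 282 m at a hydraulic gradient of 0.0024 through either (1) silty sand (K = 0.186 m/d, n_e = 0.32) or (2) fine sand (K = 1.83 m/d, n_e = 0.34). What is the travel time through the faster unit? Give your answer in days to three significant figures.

21800 days

Unit 1 (silty sand): v = 0.186×0.0024/0.32 = 0.001395 m/d, t = 282/0.001395 = 202200 d
Unit 2 (fine sand): v = 1.83×0.0024/0.34 = 0.01292 m/d, t = 282/0.01292 = 21830 d
Faster unit: t = 21800 d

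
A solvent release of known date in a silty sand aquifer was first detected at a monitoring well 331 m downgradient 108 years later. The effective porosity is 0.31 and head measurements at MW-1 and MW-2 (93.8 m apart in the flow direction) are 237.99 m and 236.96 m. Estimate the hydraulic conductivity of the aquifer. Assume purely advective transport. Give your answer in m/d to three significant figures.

0.237 m/d

Hydraulic gradient i = (237.99 − 236.96) / 93.8 = 1.03 / 93.8 = 0.01098
t = 108 years = 39420 d
v = L / t = 331 / 39420 = 0.008397 m/d
K = v · n / i = 0.008397 × 0.31 / 0.01098 = 0.237 m/d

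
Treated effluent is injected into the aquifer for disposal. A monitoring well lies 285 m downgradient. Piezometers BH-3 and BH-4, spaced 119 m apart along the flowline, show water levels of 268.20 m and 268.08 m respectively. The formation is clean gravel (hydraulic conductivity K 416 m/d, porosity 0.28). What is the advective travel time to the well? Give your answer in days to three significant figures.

190 days

Hydraulic gradient i = (268.20 − 268.08) / 119 = 0.12 / 119 = 0.001008
Darcy flux q = K·i = 416 × 0.001008 = 0.4195 m/d
Seepage velocity v = q / n = 0.4195 / 0.28 = 1.498 m/d
t = L / v = 285 / 1.498 = 190.2 d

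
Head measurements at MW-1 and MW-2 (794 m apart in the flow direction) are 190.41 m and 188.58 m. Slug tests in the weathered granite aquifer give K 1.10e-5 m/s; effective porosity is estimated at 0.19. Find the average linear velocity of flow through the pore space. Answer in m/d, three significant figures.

0.0115 m/d

Hydraulic gradient i = (190.41 − 188.58) / 794 = 1.83 / 794 = 0.002305
K = 1.10e-5 m/s × 86400 s/d = 0.9504 m/d
Specific discharge q = 0.9504 × 0.002305 = 0.002190 m/d
Seepage velocity v = q / n = 0.002190 / 0.19 = 0.01153 m/d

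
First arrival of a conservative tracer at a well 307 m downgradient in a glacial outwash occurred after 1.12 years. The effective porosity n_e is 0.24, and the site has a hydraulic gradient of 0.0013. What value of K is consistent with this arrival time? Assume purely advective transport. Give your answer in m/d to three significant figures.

t = 1.12 years = 408.8 d
v = L / t = 307 / 408.8 = 0.7510 m/d
K = v · n / i = 0.7510 × 0.24 / 0.0013 = 139 m/d

139 m/d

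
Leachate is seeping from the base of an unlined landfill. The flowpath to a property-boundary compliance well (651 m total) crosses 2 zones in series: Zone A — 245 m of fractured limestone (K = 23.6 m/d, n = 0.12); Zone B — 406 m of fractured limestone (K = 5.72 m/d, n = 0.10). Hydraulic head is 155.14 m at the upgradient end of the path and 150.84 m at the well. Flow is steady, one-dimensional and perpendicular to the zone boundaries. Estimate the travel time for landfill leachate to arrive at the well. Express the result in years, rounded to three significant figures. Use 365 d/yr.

Total head drop ΔH = 155.14 − 150.84 = 4.30 m
Steady 1-D flow in series ⇒ the Darcy flux q is identical in every zone and the zone head losses add (resistances L/K in series).
Σ(L/K) = 245/23.6 + 406/5.72 = 10.38 + 70.98 = 81.36 d
q = ΔH / Σ(L/K) = 4.30 / 81.36 = 0.05285 m/d (same in every zone)
Zone A: v = q/n = 0.05285/0.12 = 0.4404 m/d → t_A = 245/0.4404 = 556.3 d
Zone B: v = q/n = 0.05285/0.10 = 0.5285 m/d → t_B = 406/0.5285 = 768.2 d
Total t = 556.3 + 768.2 = 1324 d
   = 1324 / 365 = 3.63 yr

3.63 years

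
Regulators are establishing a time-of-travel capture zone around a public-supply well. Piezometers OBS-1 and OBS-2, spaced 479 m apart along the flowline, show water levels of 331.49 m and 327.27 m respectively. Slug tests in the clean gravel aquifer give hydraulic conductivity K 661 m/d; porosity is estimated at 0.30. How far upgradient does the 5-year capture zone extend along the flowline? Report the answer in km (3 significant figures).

35.4 km

Hydraulic gradient i = (331.49 − 327.27) / 479 = 4.22 / 479 = 0.008810
Specific discharge q = 661 × 0.008810 = 5.823 m/d
Seepage velocity v = q / n = 5.823 / 0.30 = 19.41 m/d
T = 5 yr × 365 = 1825 d
L = v × T = 19.41 × 1825 = 35430 m
   = 35.4 km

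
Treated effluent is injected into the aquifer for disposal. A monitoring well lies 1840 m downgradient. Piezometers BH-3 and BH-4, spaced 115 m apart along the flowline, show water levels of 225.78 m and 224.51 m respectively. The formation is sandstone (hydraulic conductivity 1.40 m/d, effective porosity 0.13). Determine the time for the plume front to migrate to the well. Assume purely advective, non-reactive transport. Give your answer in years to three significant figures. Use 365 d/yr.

Hydraulic gradient i = (225.78 − 224.51) / 115 = 1.27 / 115 = 0.01104
Darcy flux q = K·i = 1.40 × 0.01104 = 0.01546 m/d
Seepage velocity v = q / n = 0.01546 / 0.13 = 0.1189 m/d
t = L / v = 1840 / 0.1189 = 15470 d
   = 15470 / 365 = 42.4 yr

42.4 years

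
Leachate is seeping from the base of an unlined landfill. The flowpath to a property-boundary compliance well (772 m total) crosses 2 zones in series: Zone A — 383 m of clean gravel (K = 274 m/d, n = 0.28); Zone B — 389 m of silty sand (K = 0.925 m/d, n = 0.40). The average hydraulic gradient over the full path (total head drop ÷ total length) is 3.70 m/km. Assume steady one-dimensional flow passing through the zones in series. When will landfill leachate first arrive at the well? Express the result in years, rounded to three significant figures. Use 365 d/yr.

Steady 1-D flow in series ⇒ the Darcy flux q is identical in every zone and the zone head losses add (resistances L/K in series).
Σ(L/K) = 383/274 + 389/0.925 = 1.398 + 420.5 = 421.9 d
K_eq = L_total / Σ(L/K) = 772 / 421.9 = 1.830 m/d
q = K_eq · i = 1.830 × 0.0037 = 0.006770 m/d (same in every zone)
Zone A: v = q/n = 0.006770/0.28 = 0.02418 m/d → t_A = 383/0.02418 = 15840 d
Zone B: v = q/n = 0.006770/0.40 = 0.01692 m/d → t_B = 389/0.01692 = 22980 d
Total t = 15840 + 22980 = 38830 d
   = 38830 / 365 = 106 yr

106 years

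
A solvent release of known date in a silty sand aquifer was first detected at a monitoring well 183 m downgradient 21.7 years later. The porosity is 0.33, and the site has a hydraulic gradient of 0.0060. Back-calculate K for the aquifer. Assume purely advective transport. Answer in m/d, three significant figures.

t = 21.7 years = 7921 d
v = L / t = 183 / 7921 = 0.02310 m/d
K = v · n / i = 0.02310 × 0.33 / 0.0060 = 1.27 m/d

1.27 m/d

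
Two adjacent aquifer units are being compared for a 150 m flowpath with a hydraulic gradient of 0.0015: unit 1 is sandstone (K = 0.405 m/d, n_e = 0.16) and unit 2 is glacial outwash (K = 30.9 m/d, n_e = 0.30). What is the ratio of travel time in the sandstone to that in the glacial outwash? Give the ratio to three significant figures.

Unit 1 (sandstone): v = 0.405×0.0015/0.16 = 0.003797 m/d, t = 150/0.003797 = 39510 d
Unit 2 (glacial outwash): v = 30.9×0.0015/0.30 = 0.1545 m/d, t = 150/0.1545 = 970.9 d
t(sandstone) / t(glacial outwash) = 39510/970.9 = 40.7

40.7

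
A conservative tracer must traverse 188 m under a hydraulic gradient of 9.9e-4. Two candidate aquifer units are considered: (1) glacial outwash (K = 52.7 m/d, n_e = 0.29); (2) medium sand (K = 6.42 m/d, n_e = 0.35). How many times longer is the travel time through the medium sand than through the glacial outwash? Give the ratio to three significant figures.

9.91

Unit 1 (glacial outwash): v = 52.7×9.9e-4/0.29 = 0.1799 m/d, t = 188/0.1799 = 1045 d
Unit 2 (medium sand): v = 6.42×9.9e-4/0.35 = 0.01816 m/d, t = 188/0.01816 = 10350 d
t(medium sand) / t(glacial outwash) = 10350/1045 = 9.91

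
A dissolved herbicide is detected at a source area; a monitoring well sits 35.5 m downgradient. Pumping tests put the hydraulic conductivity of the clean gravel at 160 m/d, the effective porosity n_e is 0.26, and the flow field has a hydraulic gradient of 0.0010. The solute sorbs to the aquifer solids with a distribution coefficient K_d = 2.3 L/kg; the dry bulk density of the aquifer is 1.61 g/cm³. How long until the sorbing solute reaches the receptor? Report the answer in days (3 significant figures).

879 days

Darcy flux q = K·i = 160 × 0.0010 = 0.1600 m/d
Seepage velocity v = q / n = 0.1600 / 0.26 = 0.6154 m/d
Retardation R = 1 + ρ_b·K_d/n = 1 + 1.61×2.3/0.26 = 15.24
Contaminant velocity v_c = v/R = 0.6154/15.24 = 0.04037 m/d
t = L/v_c = 35.5/0.04037 = 879.3 d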